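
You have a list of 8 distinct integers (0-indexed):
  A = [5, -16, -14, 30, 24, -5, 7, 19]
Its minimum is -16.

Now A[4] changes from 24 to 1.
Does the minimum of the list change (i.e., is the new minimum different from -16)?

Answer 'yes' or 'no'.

Answer: no

Derivation:
Old min = -16
Change: A[4] 24 -> 1
Changed element was NOT the min; min changes only if 1 < -16.
New min = -16; changed? no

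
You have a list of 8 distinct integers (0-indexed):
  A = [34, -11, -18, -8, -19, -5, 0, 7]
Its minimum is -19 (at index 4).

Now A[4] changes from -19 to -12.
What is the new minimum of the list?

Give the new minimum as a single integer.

Answer: -18

Derivation:
Old min = -19 (at index 4)
Change: A[4] -19 -> -12
Changed element WAS the min. Need to check: is -12 still <= all others?
  Min of remaining elements: -18
  New min = min(-12, -18) = -18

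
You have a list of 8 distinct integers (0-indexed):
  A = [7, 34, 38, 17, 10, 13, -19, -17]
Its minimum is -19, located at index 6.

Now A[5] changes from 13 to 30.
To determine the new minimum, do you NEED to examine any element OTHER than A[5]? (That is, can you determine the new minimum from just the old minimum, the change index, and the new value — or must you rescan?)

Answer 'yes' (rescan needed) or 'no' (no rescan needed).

Answer: no

Derivation:
Old min = -19 at index 6
Change at index 5: 13 -> 30
Index 5 was NOT the min. New min = min(-19, 30). No rescan of other elements needed.
Needs rescan: no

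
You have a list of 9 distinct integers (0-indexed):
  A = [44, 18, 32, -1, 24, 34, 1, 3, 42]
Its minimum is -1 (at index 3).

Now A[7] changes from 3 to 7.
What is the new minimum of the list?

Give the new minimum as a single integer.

Old min = -1 (at index 3)
Change: A[7] 3 -> 7
Changed element was NOT the old min.
  New min = min(old_min, new_val) = min(-1, 7) = -1

Answer: -1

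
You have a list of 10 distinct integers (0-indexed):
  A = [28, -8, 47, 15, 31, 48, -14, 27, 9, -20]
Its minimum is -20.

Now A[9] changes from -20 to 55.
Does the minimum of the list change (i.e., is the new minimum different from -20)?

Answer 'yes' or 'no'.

Answer: yes

Derivation:
Old min = -20
Change: A[9] -20 -> 55
Changed element was the min; new min must be rechecked.
New min = -14; changed? yes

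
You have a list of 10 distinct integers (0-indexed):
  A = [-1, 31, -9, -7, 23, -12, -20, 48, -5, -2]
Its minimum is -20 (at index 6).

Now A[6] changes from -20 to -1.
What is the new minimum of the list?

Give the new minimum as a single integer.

Old min = -20 (at index 6)
Change: A[6] -20 -> -1
Changed element WAS the min. Need to check: is -1 still <= all others?
  Min of remaining elements: -12
  New min = min(-1, -12) = -12

Answer: -12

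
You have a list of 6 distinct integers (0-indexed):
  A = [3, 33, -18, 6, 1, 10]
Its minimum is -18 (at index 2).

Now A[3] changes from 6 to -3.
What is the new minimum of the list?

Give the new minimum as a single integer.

Answer: -18

Derivation:
Old min = -18 (at index 2)
Change: A[3] 6 -> -3
Changed element was NOT the old min.
  New min = min(old_min, new_val) = min(-18, -3) = -18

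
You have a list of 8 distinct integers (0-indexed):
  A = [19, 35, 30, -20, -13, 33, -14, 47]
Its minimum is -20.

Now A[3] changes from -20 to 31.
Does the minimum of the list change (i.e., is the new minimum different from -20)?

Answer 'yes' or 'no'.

Answer: yes

Derivation:
Old min = -20
Change: A[3] -20 -> 31
Changed element was the min; new min must be rechecked.
New min = -14; changed? yes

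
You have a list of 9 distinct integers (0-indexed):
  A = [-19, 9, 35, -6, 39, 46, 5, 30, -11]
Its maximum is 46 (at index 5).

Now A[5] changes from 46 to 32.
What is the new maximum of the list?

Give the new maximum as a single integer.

Old max = 46 (at index 5)
Change: A[5] 46 -> 32
Changed element WAS the max -> may need rescan.
  Max of remaining elements: 39
  New max = max(32, 39) = 39

Answer: 39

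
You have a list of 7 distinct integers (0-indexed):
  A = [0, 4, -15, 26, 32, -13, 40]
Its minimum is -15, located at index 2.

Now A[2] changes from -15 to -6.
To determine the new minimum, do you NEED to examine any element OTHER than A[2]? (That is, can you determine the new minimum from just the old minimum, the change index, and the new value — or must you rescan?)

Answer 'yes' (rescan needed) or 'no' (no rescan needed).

Answer: yes

Derivation:
Old min = -15 at index 2
Change at index 2: -15 -> -6
Index 2 WAS the min and new value -6 > old min -15. Must rescan other elements to find the new min.
Needs rescan: yes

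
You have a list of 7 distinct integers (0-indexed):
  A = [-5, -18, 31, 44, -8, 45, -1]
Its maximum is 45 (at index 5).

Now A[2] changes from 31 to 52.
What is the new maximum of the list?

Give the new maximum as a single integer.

Old max = 45 (at index 5)
Change: A[2] 31 -> 52
Changed element was NOT the old max.
  New max = max(old_max, new_val) = max(45, 52) = 52

Answer: 52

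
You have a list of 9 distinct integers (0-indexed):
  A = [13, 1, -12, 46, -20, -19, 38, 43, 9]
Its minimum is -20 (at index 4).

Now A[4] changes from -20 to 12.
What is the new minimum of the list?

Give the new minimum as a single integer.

Old min = -20 (at index 4)
Change: A[4] -20 -> 12
Changed element WAS the min. Need to check: is 12 still <= all others?
  Min of remaining elements: -19
  New min = min(12, -19) = -19

Answer: -19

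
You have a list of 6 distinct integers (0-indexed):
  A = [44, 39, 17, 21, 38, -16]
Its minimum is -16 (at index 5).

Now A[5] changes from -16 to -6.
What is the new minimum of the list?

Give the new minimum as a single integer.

Answer: -6

Derivation:
Old min = -16 (at index 5)
Change: A[5] -16 -> -6
Changed element WAS the min. Need to check: is -6 still <= all others?
  Min of remaining elements: 17
  New min = min(-6, 17) = -6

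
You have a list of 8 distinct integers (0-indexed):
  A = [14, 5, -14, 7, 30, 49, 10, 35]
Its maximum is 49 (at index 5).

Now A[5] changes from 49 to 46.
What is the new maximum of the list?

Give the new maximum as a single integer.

Answer: 46

Derivation:
Old max = 49 (at index 5)
Change: A[5] 49 -> 46
Changed element WAS the max -> may need rescan.
  Max of remaining elements: 35
  New max = max(46, 35) = 46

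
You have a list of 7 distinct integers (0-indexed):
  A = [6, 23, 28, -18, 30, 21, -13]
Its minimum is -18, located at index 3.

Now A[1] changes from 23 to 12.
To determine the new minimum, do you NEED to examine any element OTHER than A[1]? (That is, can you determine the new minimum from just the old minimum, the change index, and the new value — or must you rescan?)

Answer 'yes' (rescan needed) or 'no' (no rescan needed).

Old min = -18 at index 3
Change at index 1: 23 -> 12
Index 1 was NOT the min. New min = min(-18, 12). No rescan of other elements needed.
Needs rescan: no

Answer: no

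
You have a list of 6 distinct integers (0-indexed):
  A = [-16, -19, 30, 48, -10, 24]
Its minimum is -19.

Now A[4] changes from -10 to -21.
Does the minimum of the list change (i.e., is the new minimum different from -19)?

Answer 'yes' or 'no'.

Answer: yes

Derivation:
Old min = -19
Change: A[4] -10 -> -21
Changed element was NOT the min; min changes only if -21 < -19.
New min = -21; changed? yes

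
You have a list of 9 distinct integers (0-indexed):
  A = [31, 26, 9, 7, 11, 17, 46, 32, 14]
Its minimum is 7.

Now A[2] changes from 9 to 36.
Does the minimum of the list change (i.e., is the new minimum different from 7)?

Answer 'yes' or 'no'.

Old min = 7
Change: A[2] 9 -> 36
Changed element was NOT the min; min changes only if 36 < 7.
New min = 7; changed? no

Answer: no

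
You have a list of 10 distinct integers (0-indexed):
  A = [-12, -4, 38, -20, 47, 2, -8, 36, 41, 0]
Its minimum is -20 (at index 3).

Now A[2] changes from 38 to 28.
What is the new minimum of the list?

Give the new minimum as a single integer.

Old min = -20 (at index 3)
Change: A[2] 38 -> 28
Changed element was NOT the old min.
  New min = min(old_min, new_val) = min(-20, 28) = -20

Answer: -20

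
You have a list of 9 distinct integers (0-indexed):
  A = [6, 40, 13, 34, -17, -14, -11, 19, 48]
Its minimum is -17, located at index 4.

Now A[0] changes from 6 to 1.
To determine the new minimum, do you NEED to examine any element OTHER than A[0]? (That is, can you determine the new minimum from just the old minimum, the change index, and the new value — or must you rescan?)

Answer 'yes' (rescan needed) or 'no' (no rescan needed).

Old min = -17 at index 4
Change at index 0: 6 -> 1
Index 0 was NOT the min. New min = min(-17, 1). No rescan of other elements needed.
Needs rescan: no

Answer: no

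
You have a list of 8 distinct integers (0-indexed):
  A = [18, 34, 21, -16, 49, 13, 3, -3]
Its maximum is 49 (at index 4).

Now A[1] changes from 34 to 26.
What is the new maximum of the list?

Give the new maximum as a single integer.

Old max = 49 (at index 4)
Change: A[1] 34 -> 26
Changed element was NOT the old max.
  New max = max(old_max, new_val) = max(49, 26) = 49

Answer: 49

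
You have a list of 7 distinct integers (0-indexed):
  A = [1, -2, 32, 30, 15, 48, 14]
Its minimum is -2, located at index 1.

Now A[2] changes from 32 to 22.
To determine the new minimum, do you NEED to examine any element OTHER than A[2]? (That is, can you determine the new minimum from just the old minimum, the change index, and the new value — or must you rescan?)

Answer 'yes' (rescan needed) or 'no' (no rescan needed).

Answer: no

Derivation:
Old min = -2 at index 1
Change at index 2: 32 -> 22
Index 2 was NOT the min. New min = min(-2, 22). No rescan of other elements needed.
Needs rescan: no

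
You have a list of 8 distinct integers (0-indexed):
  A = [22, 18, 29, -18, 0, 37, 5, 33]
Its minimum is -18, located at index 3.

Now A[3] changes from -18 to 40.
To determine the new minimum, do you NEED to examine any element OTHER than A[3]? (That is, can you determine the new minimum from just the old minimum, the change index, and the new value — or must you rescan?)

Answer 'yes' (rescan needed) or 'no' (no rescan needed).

Old min = -18 at index 3
Change at index 3: -18 -> 40
Index 3 WAS the min and new value 40 > old min -18. Must rescan other elements to find the new min.
Needs rescan: yes

Answer: yes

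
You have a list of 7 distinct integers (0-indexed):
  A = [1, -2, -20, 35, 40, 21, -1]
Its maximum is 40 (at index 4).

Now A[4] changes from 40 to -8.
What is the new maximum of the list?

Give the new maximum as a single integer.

Answer: 35

Derivation:
Old max = 40 (at index 4)
Change: A[4] 40 -> -8
Changed element WAS the max -> may need rescan.
  Max of remaining elements: 35
  New max = max(-8, 35) = 35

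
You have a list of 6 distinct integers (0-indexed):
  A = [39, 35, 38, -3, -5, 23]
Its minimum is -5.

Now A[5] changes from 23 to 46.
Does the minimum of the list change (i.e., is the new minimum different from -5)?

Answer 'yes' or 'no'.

Old min = -5
Change: A[5] 23 -> 46
Changed element was NOT the min; min changes only if 46 < -5.
New min = -5; changed? no

Answer: no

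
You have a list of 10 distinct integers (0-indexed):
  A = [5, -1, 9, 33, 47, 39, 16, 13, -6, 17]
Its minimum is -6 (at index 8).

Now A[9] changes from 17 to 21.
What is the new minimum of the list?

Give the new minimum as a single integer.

Old min = -6 (at index 8)
Change: A[9] 17 -> 21
Changed element was NOT the old min.
  New min = min(old_min, new_val) = min(-6, 21) = -6

Answer: -6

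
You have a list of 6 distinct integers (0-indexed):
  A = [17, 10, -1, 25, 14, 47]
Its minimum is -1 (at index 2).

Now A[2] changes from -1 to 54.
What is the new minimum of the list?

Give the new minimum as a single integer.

Answer: 10

Derivation:
Old min = -1 (at index 2)
Change: A[2] -1 -> 54
Changed element WAS the min. Need to check: is 54 still <= all others?
  Min of remaining elements: 10
  New min = min(54, 10) = 10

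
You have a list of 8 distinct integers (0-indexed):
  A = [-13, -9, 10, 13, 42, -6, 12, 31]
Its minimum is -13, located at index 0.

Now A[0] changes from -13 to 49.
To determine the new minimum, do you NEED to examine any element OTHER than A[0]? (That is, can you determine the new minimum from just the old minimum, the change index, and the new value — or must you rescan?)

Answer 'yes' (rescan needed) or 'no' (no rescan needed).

Old min = -13 at index 0
Change at index 0: -13 -> 49
Index 0 WAS the min and new value 49 > old min -13. Must rescan other elements to find the new min.
Needs rescan: yes

Answer: yes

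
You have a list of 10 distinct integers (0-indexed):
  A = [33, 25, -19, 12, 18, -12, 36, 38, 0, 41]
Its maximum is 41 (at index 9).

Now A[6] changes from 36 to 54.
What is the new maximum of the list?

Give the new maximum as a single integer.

Old max = 41 (at index 9)
Change: A[6] 36 -> 54
Changed element was NOT the old max.
  New max = max(old_max, new_val) = max(41, 54) = 54

Answer: 54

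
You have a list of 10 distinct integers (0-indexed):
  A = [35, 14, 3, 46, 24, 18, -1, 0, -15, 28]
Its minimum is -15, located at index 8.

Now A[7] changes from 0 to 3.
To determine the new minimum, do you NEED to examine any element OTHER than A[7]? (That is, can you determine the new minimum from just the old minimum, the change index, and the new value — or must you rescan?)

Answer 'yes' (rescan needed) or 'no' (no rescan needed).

Old min = -15 at index 8
Change at index 7: 0 -> 3
Index 7 was NOT the min. New min = min(-15, 3). No rescan of other elements needed.
Needs rescan: no

Answer: no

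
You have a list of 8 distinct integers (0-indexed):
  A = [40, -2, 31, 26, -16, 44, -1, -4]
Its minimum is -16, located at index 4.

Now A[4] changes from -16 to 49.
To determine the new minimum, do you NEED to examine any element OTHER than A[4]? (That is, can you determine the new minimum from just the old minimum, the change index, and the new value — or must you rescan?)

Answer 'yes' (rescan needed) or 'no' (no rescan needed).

Answer: yes

Derivation:
Old min = -16 at index 4
Change at index 4: -16 -> 49
Index 4 WAS the min and new value 49 > old min -16. Must rescan other elements to find the new min.
Needs rescan: yes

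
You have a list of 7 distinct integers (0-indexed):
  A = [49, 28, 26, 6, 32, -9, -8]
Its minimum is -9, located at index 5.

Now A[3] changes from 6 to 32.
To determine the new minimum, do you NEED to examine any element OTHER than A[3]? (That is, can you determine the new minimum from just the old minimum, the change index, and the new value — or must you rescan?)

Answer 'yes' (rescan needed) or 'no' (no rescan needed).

Answer: no

Derivation:
Old min = -9 at index 5
Change at index 3: 6 -> 32
Index 3 was NOT the min. New min = min(-9, 32). No rescan of other elements needed.
Needs rescan: no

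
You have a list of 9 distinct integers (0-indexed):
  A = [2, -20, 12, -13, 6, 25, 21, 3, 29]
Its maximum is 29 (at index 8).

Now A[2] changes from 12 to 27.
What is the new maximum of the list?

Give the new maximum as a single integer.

Answer: 29

Derivation:
Old max = 29 (at index 8)
Change: A[2] 12 -> 27
Changed element was NOT the old max.
  New max = max(old_max, new_val) = max(29, 27) = 29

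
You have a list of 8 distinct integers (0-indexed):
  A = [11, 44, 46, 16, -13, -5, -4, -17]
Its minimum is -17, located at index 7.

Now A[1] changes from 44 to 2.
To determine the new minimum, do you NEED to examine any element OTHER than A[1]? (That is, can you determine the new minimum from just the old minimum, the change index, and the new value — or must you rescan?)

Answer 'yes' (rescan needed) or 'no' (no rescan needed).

Answer: no

Derivation:
Old min = -17 at index 7
Change at index 1: 44 -> 2
Index 1 was NOT the min. New min = min(-17, 2). No rescan of other elements needed.
Needs rescan: no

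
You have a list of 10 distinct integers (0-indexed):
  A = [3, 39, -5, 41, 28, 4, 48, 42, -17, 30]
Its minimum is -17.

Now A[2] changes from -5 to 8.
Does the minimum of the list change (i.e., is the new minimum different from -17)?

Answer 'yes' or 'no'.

Answer: no

Derivation:
Old min = -17
Change: A[2] -5 -> 8
Changed element was NOT the min; min changes only if 8 < -17.
New min = -17; changed? no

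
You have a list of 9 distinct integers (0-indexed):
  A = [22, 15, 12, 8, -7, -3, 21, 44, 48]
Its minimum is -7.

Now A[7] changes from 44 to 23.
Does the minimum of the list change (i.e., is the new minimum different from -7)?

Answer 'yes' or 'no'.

Answer: no

Derivation:
Old min = -7
Change: A[7] 44 -> 23
Changed element was NOT the min; min changes only if 23 < -7.
New min = -7; changed? no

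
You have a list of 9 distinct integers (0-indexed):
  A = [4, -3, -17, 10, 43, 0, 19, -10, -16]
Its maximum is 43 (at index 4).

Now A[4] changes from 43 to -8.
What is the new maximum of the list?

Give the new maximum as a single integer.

Answer: 19

Derivation:
Old max = 43 (at index 4)
Change: A[4] 43 -> -8
Changed element WAS the max -> may need rescan.
  Max of remaining elements: 19
  New max = max(-8, 19) = 19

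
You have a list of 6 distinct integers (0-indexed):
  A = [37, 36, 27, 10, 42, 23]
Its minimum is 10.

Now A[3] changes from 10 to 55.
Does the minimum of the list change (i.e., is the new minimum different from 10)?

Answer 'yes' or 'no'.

Answer: yes

Derivation:
Old min = 10
Change: A[3] 10 -> 55
Changed element was the min; new min must be rechecked.
New min = 23; changed? yes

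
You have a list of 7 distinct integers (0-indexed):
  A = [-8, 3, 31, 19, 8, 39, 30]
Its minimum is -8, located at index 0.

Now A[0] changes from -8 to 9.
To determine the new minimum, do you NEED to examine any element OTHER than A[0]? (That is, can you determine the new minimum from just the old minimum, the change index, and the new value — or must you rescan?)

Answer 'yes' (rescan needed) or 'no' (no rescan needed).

Old min = -8 at index 0
Change at index 0: -8 -> 9
Index 0 WAS the min and new value 9 > old min -8. Must rescan other elements to find the new min.
Needs rescan: yes

Answer: yes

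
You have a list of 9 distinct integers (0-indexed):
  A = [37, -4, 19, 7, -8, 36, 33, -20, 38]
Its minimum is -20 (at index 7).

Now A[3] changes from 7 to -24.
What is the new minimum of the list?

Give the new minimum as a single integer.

Answer: -24

Derivation:
Old min = -20 (at index 7)
Change: A[3] 7 -> -24
Changed element was NOT the old min.
  New min = min(old_min, new_val) = min(-20, -24) = -24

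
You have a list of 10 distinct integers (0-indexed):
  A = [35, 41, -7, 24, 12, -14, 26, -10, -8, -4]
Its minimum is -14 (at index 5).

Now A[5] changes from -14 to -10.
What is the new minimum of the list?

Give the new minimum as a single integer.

Old min = -14 (at index 5)
Change: A[5] -14 -> -10
Changed element WAS the min. Need to check: is -10 still <= all others?
  Min of remaining elements: -10
  New min = min(-10, -10) = -10

Answer: -10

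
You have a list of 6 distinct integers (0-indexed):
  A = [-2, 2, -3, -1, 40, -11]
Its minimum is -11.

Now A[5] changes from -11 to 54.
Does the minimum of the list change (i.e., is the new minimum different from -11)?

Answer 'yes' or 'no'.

Answer: yes

Derivation:
Old min = -11
Change: A[5] -11 -> 54
Changed element was the min; new min must be rechecked.
New min = -3; changed? yes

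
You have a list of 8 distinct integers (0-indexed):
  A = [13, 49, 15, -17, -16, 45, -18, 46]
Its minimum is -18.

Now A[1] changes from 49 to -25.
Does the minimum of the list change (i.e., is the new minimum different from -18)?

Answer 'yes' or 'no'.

Old min = -18
Change: A[1] 49 -> -25
Changed element was NOT the min; min changes only if -25 < -18.
New min = -25; changed? yes

Answer: yes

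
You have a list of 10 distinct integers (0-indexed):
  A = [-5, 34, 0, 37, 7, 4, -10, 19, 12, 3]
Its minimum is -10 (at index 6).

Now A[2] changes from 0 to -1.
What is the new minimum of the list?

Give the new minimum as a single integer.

Old min = -10 (at index 6)
Change: A[2] 0 -> -1
Changed element was NOT the old min.
  New min = min(old_min, new_val) = min(-10, -1) = -10

Answer: -10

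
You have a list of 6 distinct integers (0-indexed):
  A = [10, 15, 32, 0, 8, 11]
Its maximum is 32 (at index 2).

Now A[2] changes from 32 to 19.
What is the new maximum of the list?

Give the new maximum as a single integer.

Answer: 19

Derivation:
Old max = 32 (at index 2)
Change: A[2] 32 -> 19
Changed element WAS the max -> may need rescan.
  Max of remaining elements: 15
  New max = max(19, 15) = 19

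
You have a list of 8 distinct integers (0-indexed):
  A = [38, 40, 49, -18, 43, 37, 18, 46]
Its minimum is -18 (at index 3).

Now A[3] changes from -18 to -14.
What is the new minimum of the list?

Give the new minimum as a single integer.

Answer: -14

Derivation:
Old min = -18 (at index 3)
Change: A[3] -18 -> -14
Changed element WAS the min. Need to check: is -14 still <= all others?
  Min of remaining elements: 18
  New min = min(-14, 18) = -14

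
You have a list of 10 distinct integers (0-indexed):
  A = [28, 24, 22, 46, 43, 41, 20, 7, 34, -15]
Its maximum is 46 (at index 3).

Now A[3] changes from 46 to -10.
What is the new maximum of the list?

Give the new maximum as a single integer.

Old max = 46 (at index 3)
Change: A[3] 46 -> -10
Changed element WAS the max -> may need rescan.
  Max of remaining elements: 43
  New max = max(-10, 43) = 43

Answer: 43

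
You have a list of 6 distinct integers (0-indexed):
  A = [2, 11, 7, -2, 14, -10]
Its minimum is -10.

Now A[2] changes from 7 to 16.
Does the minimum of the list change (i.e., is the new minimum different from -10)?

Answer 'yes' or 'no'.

Old min = -10
Change: A[2] 7 -> 16
Changed element was NOT the min; min changes only if 16 < -10.
New min = -10; changed? no

Answer: no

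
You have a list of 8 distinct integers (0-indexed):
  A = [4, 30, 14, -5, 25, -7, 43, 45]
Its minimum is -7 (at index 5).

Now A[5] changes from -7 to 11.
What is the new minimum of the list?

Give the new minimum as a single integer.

Answer: -5

Derivation:
Old min = -7 (at index 5)
Change: A[5] -7 -> 11
Changed element WAS the min. Need to check: is 11 still <= all others?
  Min of remaining elements: -5
  New min = min(11, -5) = -5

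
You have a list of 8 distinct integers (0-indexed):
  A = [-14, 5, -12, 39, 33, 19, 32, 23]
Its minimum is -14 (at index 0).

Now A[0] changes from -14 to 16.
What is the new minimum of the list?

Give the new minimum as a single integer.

Old min = -14 (at index 0)
Change: A[0] -14 -> 16
Changed element WAS the min. Need to check: is 16 still <= all others?
  Min of remaining elements: -12
  New min = min(16, -12) = -12

Answer: -12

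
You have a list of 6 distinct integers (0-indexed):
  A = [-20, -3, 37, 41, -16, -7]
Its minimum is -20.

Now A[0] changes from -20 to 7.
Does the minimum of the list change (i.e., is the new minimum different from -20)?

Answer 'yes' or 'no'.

Old min = -20
Change: A[0] -20 -> 7
Changed element was the min; new min must be rechecked.
New min = -16; changed? yes

Answer: yes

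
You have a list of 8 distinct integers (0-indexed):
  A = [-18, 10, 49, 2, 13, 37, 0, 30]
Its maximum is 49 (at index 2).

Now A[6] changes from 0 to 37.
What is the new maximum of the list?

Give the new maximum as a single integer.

Old max = 49 (at index 2)
Change: A[6] 0 -> 37
Changed element was NOT the old max.
  New max = max(old_max, new_val) = max(49, 37) = 49

Answer: 49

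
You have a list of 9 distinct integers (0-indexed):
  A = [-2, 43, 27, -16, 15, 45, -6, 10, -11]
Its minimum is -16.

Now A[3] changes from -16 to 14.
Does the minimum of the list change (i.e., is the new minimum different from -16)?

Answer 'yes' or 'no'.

Answer: yes

Derivation:
Old min = -16
Change: A[3] -16 -> 14
Changed element was the min; new min must be rechecked.
New min = -11; changed? yes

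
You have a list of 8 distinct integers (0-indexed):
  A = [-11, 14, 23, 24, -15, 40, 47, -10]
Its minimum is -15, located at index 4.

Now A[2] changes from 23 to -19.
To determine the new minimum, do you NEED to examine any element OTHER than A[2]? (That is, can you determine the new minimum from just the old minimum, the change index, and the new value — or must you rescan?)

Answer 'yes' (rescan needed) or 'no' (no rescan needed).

Old min = -15 at index 4
Change at index 2: 23 -> -19
Index 2 was NOT the min. New min = min(-15, -19). No rescan of other elements needed.
Needs rescan: no

Answer: no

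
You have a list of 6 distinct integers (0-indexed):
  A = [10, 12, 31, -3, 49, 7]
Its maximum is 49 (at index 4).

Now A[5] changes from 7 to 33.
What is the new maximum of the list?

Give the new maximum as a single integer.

Answer: 49

Derivation:
Old max = 49 (at index 4)
Change: A[5] 7 -> 33
Changed element was NOT the old max.
  New max = max(old_max, new_val) = max(49, 33) = 49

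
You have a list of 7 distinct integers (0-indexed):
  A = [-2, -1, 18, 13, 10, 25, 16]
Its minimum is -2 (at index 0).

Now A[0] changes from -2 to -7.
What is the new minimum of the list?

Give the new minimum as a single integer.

Answer: -7

Derivation:
Old min = -2 (at index 0)
Change: A[0] -2 -> -7
Changed element WAS the min. Need to check: is -7 still <= all others?
  Min of remaining elements: -1
  New min = min(-7, -1) = -7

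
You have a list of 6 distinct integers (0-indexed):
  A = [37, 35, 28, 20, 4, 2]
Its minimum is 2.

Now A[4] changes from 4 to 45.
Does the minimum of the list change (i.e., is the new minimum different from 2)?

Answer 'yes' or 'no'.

Old min = 2
Change: A[4] 4 -> 45
Changed element was NOT the min; min changes only if 45 < 2.
New min = 2; changed? no

Answer: no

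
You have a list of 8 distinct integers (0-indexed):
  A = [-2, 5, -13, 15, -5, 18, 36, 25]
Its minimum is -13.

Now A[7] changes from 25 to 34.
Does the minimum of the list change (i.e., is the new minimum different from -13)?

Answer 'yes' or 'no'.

Old min = -13
Change: A[7] 25 -> 34
Changed element was NOT the min; min changes only if 34 < -13.
New min = -13; changed? no

Answer: no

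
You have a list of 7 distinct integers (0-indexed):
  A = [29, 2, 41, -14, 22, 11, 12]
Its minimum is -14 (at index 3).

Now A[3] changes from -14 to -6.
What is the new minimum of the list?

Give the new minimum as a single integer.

Old min = -14 (at index 3)
Change: A[3] -14 -> -6
Changed element WAS the min. Need to check: is -6 still <= all others?
  Min of remaining elements: 2
  New min = min(-6, 2) = -6

Answer: -6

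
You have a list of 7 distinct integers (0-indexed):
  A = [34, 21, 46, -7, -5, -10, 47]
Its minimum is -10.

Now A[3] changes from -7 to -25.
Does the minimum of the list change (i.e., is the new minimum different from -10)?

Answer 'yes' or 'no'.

Answer: yes

Derivation:
Old min = -10
Change: A[3] -7 -> -25
Changed element was NOT the min; min changes only if -25 < -10.
New min = -25; changed? yes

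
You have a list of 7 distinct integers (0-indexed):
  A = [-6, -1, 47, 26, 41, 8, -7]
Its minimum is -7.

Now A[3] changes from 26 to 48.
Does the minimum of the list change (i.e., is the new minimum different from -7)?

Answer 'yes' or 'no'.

Answer: no

Derivation:
Old min = -7
Change: A[3] 26 -> 48
Changed element was NOT the min; min changes only if 48 < -7.
New min = -7; changed? no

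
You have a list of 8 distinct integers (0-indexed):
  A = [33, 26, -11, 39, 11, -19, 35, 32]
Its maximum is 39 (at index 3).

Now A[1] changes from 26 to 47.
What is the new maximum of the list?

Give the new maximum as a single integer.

Answer: 47

Derivation:
Old max = 39 (at index 3)
Change: A[1] 26 -> 47
Changed element was NOT the old max.
  New max = max(old_max, new_val) = max(39, 47) = 47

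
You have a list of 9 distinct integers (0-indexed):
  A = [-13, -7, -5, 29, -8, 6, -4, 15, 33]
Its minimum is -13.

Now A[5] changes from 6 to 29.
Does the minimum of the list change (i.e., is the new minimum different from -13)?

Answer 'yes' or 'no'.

Old min = -13
Change: A[5] 6 -> 29
Changed element was NOT the min; min changes only if 29 < -13.
New min = -13; changed? no

Answer: no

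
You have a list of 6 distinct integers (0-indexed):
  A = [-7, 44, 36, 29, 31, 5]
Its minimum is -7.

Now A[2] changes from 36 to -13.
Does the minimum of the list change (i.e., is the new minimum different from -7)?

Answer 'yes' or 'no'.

Old min = -7
Change: A[2] 36 -> -13
Changed element was NOT the min; min changes only if -13 < -7.
New min = -13; changed? yes

Answer: yes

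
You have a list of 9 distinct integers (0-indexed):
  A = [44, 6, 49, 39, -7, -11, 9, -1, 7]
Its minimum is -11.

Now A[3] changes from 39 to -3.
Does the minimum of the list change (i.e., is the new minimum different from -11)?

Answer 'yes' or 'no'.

Answer: no

Derivation:
Old min = -11
Change: A[3] 39 -> -3
Changed element was NOT the min; min changes only if -3 < -11.
New min = -11; changed? no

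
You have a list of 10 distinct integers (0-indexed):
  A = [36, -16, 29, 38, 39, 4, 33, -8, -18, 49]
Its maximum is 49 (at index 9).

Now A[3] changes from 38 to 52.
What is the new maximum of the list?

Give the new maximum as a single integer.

Answer: 52

Derivation:
Old max = 49 (at index 9)
Change: A[3] 38 -> 52
Changed element was NOT the old max.
  New max = max(old_max, new_val) = max(49, 52) = 52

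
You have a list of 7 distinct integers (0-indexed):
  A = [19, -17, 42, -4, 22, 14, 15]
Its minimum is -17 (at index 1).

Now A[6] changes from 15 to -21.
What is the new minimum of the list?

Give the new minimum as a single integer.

Answer: -21

Derivation:
Old min = -17 (at index 1)
Change: A[6] 15 -> -21
Changed element was NOT the old min.
  New min = min(old_min, new_val) = min(-17, -21) = -21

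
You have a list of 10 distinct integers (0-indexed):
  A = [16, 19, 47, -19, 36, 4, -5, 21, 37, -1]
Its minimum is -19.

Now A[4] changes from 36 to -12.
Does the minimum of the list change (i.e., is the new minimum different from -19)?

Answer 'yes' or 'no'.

Answer: no

Derivation:
Old min = -19
Change: A[4] 36 -> -12
Changed element was NOT the min; min changes only if -12 < -19.
New min = -19; changed? no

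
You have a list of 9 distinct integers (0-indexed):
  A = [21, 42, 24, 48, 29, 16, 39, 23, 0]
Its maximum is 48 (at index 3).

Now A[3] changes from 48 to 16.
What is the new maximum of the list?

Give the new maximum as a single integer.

Old max = 48 (at index 3)
Change: A[3] 48 -> 16
Changed element WAS the max -> may need rescan.
  Max of remaining elements: 42
  New max = max(16, 42) = 42

Answer: 42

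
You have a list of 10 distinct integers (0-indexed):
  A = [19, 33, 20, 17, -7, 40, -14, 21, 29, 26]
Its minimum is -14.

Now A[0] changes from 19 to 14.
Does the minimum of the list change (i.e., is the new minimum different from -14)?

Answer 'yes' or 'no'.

Answer: no

Derivation:
Old min = -14
Change: A[0] 19 -> 14
Changed element was NOT the min; min changes only if 14 < -14.
New min = -14; changed? no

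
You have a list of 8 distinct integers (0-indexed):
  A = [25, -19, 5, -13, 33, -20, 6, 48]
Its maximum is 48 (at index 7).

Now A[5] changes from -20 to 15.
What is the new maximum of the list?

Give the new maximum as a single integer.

Old max = 48 (at index 7)
Change: A[5] -20 -> 15
Changed element was NOT the old max.
  New max = max(old_max, new_val) = max(48, 15) = 48

Answer: 48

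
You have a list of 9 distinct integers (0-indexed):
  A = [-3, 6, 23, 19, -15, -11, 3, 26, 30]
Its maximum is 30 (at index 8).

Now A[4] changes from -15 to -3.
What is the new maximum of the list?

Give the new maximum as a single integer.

Answer: 30

Derivation:
Old max = 30 (at index 8)
Change: A[4] -15 -> -3
Changed element was NOT the old max.
  New max = max(old_max, new_val) = max(30, -3) = 30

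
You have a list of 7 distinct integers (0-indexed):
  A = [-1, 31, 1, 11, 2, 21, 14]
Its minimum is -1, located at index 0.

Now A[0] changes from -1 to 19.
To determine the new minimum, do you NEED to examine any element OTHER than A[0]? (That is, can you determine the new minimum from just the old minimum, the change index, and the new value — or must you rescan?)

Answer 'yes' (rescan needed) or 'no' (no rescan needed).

Answer: yes

Derivation:
Old min = -1 at index 0
Change at index 0: -1 -> 19
Index 0 WAS the min and new value 19 > old min -1. Must rescan other elements to find the new min.
Needs rescan: yes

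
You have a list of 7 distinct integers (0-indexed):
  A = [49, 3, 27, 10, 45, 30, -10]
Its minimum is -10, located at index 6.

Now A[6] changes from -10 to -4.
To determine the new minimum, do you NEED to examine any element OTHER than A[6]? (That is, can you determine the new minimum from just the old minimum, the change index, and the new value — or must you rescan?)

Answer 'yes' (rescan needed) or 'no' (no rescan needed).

Answer: yes

Derivation:
Old min = -10 at index 6
Change at index 6: -10 -> -4
Index 6 WAS the min and new value -4 > old min -10. Must rescan other elements to find the new min.
Needs rescan: yes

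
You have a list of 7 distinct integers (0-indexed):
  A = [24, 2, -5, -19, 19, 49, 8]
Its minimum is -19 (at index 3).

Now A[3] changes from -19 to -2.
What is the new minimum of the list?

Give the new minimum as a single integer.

Answer: -5

Derivation:
Old min = -19 (at index 3)
Change: A[3] -19 -> -2
Changed element WAS the min. Need to check: is -2 still <= all others?
  Min of remaining elements: -5
  New min = min(-2, -5) = -5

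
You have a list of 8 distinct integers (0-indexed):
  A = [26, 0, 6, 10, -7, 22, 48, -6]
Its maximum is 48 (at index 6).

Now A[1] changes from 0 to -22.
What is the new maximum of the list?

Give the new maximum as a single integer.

Answer: 48

Derivation:
Old max = 48 (at index 6)
Change: A[1] 0 -> -22
Changed element was NOT the old max.
  New max = max(old_max, new_val) = max(48, -22) = 48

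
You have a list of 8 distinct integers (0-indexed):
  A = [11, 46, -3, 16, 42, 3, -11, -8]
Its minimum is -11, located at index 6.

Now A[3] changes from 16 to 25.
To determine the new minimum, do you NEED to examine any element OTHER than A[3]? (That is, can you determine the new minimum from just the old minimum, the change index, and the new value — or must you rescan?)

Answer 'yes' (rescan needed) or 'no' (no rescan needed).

Old min = -11 at index 6
Change at index 3: 16 -> 25
Index 3 was NOT the min. New min = min(-11, 25). No rescan of other elements needed.
Needs rescan: no

Answer: no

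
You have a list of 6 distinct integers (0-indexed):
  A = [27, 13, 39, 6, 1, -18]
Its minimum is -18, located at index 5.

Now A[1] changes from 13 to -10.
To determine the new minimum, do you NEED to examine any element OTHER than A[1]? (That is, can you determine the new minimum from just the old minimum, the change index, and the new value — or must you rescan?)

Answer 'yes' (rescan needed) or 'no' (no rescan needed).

Answer: no

Derivation:
Old min = -18 at index 5
Change at index 1: 13 -> -10
Index 1 was NOT the min. New min = min(-18, -10). No rescan of other elements needed.
Needs rescan: no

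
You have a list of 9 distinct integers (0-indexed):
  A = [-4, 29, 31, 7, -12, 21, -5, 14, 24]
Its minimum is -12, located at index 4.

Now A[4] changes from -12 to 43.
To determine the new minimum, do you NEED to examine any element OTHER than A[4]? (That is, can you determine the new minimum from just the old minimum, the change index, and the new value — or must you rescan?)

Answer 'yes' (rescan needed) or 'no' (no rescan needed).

Answer: yes

Derivation:
Old min = -12 at index 4
Change at index 4: -12 -> 43
Index 4 WAS the min and new value 43 > old min -12. Must rescan other elements to find the new min.
Needs rescan: yes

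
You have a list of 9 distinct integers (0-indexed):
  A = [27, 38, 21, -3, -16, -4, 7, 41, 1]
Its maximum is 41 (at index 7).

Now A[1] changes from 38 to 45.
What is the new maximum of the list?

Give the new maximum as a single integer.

Answer: 45

Derivation:
Old max = 41 (at index 7)
Change: A[1] 38 -> 45
Changed element was NOT the old max.
  New max = max(old_max, new_val) = max(41, 45) = 45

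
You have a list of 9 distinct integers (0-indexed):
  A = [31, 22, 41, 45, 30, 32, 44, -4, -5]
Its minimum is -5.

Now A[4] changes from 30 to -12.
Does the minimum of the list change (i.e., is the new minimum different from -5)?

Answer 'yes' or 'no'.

Old min = -5
Change: A[4] 30 -> -12
Changed element was NOT the min; min changes only if -12 < -5.
New min = -12; changed? yes

Answer: yes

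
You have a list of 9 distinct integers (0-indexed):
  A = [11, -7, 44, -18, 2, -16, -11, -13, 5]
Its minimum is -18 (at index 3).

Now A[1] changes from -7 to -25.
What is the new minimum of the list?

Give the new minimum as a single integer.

Old min = -18 (at index 3)
Change: A[1] -7 -> -25
Changed element was NOT the old min.
  New min = min(old_min, new_val) = min(-18, -25) = -25

Answer: -25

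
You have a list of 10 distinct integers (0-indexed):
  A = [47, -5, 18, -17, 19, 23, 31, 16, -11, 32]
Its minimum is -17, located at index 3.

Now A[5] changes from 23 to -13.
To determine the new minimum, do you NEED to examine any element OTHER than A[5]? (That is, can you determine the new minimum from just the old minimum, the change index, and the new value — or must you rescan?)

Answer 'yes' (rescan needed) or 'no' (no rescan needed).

Answer: no

Derivation:
Old min = -17 at index 3
Change at index 5: 23 -> -13
Index 5 was NOT the min. New min = min(-17, -13). No rescan of other elements needed.
Needs rescan: no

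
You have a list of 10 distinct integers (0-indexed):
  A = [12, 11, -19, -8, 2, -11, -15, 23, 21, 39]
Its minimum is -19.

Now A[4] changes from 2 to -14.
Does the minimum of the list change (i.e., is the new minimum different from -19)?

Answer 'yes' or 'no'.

Answer: no

Derivation:
Old min = -19
Change: A[4] 2 -> -14
Changed element was NOT the min; min changes only if -14 < -19.
New min = -19; changed? no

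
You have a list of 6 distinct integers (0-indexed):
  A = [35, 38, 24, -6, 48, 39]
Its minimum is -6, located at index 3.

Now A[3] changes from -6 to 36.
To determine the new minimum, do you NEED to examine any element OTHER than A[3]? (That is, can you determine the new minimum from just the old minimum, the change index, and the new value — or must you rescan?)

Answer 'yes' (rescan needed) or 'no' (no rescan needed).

Old min = -6 at index 3
Change at index 3: -6 -> 36
Index 3 WAS the min and new value 36 > old min -6. Must rescan other elements to find the new min.
Needs rescan: yes

Answer: yes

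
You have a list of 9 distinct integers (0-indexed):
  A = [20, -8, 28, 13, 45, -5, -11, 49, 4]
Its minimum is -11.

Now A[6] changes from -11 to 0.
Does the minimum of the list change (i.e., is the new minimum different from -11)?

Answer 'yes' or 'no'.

Answer: yes

Derivation:
Old min = -11
Change: A[6] -11 -> 0
Changed element was the min; new min must be rechecked.
New min = -8; changed? yes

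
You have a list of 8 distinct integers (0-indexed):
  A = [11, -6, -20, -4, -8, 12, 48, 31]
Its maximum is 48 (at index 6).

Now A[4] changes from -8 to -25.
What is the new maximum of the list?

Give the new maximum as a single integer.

Old max = 48 (at index 6)
Change: A[4] -8 -> -25
Changed element was NOT the old max.
  New max = max(old_max, new_val) = max(48, -25) = 48

Answer: 48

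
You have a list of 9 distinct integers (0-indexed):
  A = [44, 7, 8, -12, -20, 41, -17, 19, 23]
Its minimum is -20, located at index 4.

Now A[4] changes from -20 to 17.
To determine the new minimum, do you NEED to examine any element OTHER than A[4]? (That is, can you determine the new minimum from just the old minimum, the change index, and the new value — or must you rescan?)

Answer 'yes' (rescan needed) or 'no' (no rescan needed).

Answer: yes

Derivation:
Old min = -20 at index 4
Change at index 4: -20 -> 17
Index 4 WAS the min and new value 17 > old min -20. Must rescan other elements to find the new min.
Needs rescan: yes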